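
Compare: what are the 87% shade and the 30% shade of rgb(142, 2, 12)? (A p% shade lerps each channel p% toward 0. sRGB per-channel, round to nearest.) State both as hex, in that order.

#120002, #630108

87% shade:
  R: 142 + 0.87×(0−142) = 142 − 123.54 = 18.46 → 18
  G: 2 + 0.87×(0−2) = 2 − 1.74 = 0.26 → 0
  B: 12 + 0.87×(0−12) = 12 − 10.44 = 1.56 → 2
  → #120002
30% shade:
  R: 142 + 0.3×(0−142) = 142 − 42.6 = 99.4 → 99
  G: 2 + 0.3×(0−2) = 2 − 0.6 = 1.4 → 1
  B: 12 + 0.3×(0−12) = 12 − 3.6 = 8.4 → 8
  → #630108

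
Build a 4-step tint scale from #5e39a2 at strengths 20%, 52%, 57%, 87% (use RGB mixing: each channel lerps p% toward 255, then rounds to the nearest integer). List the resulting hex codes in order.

#7e61b5, #b2a0d2, #baaad7, #eae5f3

#5e39a2 is rgb(94, 57, 162).
20%: (94 + 32.2 = 126.2→126, 57 + 39.6 = 96.6→97, 162 + 18.6 = 180.6→181) → #7e61b5
52%: (94 + 83.72 = 177.72→178, 57 + 102.96 = 159.96→160, 162 + 48.36 = 210.36→210) → #b2a0d2
57%: (94 + 91.77 = 185.77→186, 57 + 112.86 = 169.86→170, 162 + 53.01 = 215.01→215) → #baaad7
87%: (94 + 140.07 = 234.07→234, 57 + 172.26 = 229.26→229, 162 + 80.91 = 242.91→243) → #eae5f3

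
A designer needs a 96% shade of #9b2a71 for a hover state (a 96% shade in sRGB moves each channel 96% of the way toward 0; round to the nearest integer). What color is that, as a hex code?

#9b2a71 is rgb(155, 42, 113).
Lerp each channel 96% toward 0:
  R: 155 + 0.96×(0−155) = 155 − 148.8 = 6.2 → 6
  G: 42 − 40.32 = 1.68 → 2
  B: 113 + 0.96×(0−113) = 113 − 108.48 = 4.52 → 5
rgb(6, 2, 5) = #060205.

#060205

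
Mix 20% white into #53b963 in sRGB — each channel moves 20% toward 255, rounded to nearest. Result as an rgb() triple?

#53b963 is rgb(83, 185, 99).
Per channel, c → c + 0.2(255 − c):
  R: 83 + 34.4 = 117.4 → 117
  G: 185 + 14 = 199 → 199
  B: 99 + 31.2 = 130.2 → 130

rgb(117, 199, 130)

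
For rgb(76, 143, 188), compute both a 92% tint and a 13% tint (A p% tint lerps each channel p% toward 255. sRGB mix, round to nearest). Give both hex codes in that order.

#f1f6fa, #639ec5

92% tint:
  R: 76 + 0.92×(255−76) = 76 + 164.68 = 240.68 → 241
  G: 143 + 0.92×(255−143) = 143 + 103.04 = 246.04 → 246
  B: 188 + 0.92×(255−188) = 188 + 61.64 = 249.64 → 250
  → #f1f6fa
13% tint:
  R: 76 + 0.13×(255−76) = 76 + 23.27 = 99.27 → 99
  G: 143 + 0.13×(255−143) = 143 + 14.56 = 157.56 → 158
  B: 188 + 0.13×(255−188) = 188 + 8.71 = 196.71 → 197
  → #639ec5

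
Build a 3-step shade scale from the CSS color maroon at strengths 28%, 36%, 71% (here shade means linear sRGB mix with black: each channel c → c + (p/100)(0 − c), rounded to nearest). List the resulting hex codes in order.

CSS maroon is rgb(128, 0, 0).
28%: (128 − 35.84 = 92.16→92, 0→0, 0→0) → #5C0000
36%: (128 − 46.08 = 81.92→82, 0→0, 0→0) → #520000
71%: (128 − 90.88 = 37.12→37, 0→0, 0→0) → #250000

#5C0000, #520000, #250000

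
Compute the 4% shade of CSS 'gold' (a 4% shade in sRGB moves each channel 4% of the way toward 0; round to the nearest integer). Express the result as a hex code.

CSS gold is rgb(255, 215, 0).
A 4% shade moves each channel 4% toward 0:
  R: 255 − 10.2 = 244.8 → 245
  G: 215 + 0.04×(0−215) = 215 − 8.6 = 206.4 → 206
  B: 0 + 0 = 0 → 0
rgb(245, 206, 0) = #f5ce00.

#f5ce00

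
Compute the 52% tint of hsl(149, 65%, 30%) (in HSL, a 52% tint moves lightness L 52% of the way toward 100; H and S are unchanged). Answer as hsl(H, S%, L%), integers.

L moves 52% from 30 toward 100: 30 + 36.4 = 66.4 → 66.
H and S are unchanged.

hsl(149, 65%, 66%)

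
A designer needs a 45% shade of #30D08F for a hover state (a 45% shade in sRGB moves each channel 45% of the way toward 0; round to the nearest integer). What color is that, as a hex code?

#30D08F is rgb(48, 208, 143).
Lerp each channel 45% toward 0:
  R: 48 + 0.45×(0−48) = 48 − 21.6 = 26.4 → 26
  G: 208 + 0.45×(0−208) = 208 − 93.6 = 114.4 → 114
  B: 143 − 64.35 = 78.65 → 79
rgb(26, 114, 79) = #1A724F.

#1A724F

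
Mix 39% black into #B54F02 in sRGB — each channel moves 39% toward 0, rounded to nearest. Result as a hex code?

#B54F02 is rgb(181, 79, 2).
A 39% shade moves each channel 39% toward 0:
  R: 181 − 70.59 = 110.41 → 110
  G: 79 + 0.39×(0−79) = 79 − 30.81 = 48.19 → 48
  B: 2 + 0.39×(0−2) = 2 − 0.78 = 1.22 → 1
rgb(110, 48, 1) = #6E3001.

#6E3001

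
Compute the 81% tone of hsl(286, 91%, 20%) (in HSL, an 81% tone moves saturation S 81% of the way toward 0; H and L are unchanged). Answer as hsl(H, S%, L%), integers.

S moves 81% from 91 toward 0: 91 − 73.71 = 17.29 → 17.
H and L are unchanged.

hsl(286, 17%, 20%)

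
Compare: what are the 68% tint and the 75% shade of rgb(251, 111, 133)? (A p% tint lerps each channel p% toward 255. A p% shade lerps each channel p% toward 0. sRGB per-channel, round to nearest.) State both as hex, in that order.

#FED1D8, #3F1C21

68% tint:
  R: 251 + 2.72 = 253.72 → 254
  G: 111 + 97.92 = 208.92 → 209
  B: 133 + 0.68×(255−133) = 133 + 82.96 = 215.96 → 216
  → #FED1D8
75% shade:
  R: 251 − 188.25 = 62.75 → 63
  G: 111 + 0.75×(0−111) = 111 − 83.25 = 27.75 → 28
  B: 133 + 0.75×(0−133) = 133 − 99.75 = 33.25 → 33
  → #3F1C21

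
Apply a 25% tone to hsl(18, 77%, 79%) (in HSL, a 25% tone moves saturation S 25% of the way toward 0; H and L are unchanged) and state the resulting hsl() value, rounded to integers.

hsl(18, 58%, 79%)

S moves 25% from 77 toward 0: 77 − 19.25 = 57.75 → 58.
H and L are unchanged.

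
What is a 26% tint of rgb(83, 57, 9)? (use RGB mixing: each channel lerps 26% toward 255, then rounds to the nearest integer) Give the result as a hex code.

#806c49

Lerp each channel 26% toward 255:
  R: 83 + 0.26×(255−83) = 83 + 44.72 = 127.72 → 128
  G: 57 + 51.48 = 108.48 → 108
  B: 9 + 0.26×(255−9) = 9 + 63.96 = 72.96 → 73
rgb(128, 108, 73) = #806c49.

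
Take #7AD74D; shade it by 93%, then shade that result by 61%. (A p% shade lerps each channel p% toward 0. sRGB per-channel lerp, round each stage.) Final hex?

#040602

#7AD74D is rgb(122, 215, 77).
Lerp each channel 93% toward 0:
  R: 122 + 0.93×(0−122) = 122 − 113.46 = 8.54 → 9
  G: 215 + 0.93×(0−215) = 215 − 199.95 = 15.05 → 15
  B: 77 + 0.93×(0−77) = 77 − 71.61 = 5.39 → 5
After the shade: rgb(9, 15, 5) = #090F05.
Per channel, c → c + 0.61(0 − c):
  R: 9 + 0.61×(0−9) = 9 − 5.49 = 3.51 → 4
  G: 15 + 0.61×(0−15) = 15 − 9.15 = 5.85 → 6
  B: 5 + 0.61×(0−5) = 5 − 3.05 = 1.95 → 2
rgb(4, 6, 2) = #040602.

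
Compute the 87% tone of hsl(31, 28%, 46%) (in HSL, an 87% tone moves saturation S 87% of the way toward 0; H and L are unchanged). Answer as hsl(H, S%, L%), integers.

S moves 87% from 28 toward 0: 28 − 24.36 = 3.64 → 4.
H and L are unchanged.

hsl(31, 4%, 46%)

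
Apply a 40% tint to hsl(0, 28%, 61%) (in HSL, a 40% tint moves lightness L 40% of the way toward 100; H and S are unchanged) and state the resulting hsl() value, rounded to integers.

hsl(0, 28%, 77%)

L moves 40% from 61 toward 100: 61 + 15.6 = 76.6 → 77.
H and S are unchanged.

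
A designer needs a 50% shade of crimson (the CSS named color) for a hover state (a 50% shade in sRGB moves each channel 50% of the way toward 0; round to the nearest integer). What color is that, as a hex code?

CSS crimson is rgb(220, 20, 60).
Lerp each channel 50% toward 0:
  R: 220 + 0.5×(0−220) = 220 − 110 = 110 → 110
  G: 20 + 0.5×(0−20) = 20 − 10 = 10 → 10
  B: 60 − 30 = 30 → 30
rgb(110, 10, 30) = #6E0A1E.

#6E0A1E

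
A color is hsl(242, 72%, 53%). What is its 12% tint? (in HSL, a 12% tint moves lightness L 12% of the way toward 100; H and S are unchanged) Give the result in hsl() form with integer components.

L moves 12% from 53 toward 100: 53 + 5.64 = 58.64 → 59.
H and S are unchanged.

hsl(242, 72%, 59%)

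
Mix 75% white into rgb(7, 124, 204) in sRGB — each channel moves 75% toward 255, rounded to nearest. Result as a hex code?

A 75% tint moves each channel 75% toward 255:
  R: 7 + 0.75×(255−7) = 7 + 186 = 193 → 193
  G: 124 + 0.75×(255−124) = 124 + 98.25 = 222.25 → 222
  B: 204 + 0.75×(255−204) = 204 + 38.25 = 242.25 → 242
rgb(193, 222, 242) = #c1def2.

#c1def2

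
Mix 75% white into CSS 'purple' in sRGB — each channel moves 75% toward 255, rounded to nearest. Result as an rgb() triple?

rgb(223, 191, 223)

CSS purple is rgb(128, 0, 128).
Lerp each channel 75% toward 255:
  R: 128 + 0.75×(255−128) = 128 + 95.25 = 223.25 → 223
  G: 0 + 0.75×(255−0) = 0 + 191.25 = 191.25 → 191
  B: 128 + 0.75×(255−128) = 128 + 95.25 = 223.25 → 223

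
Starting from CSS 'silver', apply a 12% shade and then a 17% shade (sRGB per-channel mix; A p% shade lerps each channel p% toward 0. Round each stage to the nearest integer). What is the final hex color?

#8C8C8C

CSS silver is rgb(192, 192, 192).
A 12% shade moves each channel 12% toward 0:
  R: 192 − 23.04 = 168.96 → 169
  G: 192 + 0.12×(0−192) = 192 − 23.04 = 168.96 → 169
  B: 192 + 0.12×(0−192) = 192 − 23.04 = 168.96 → 169
After the shade: rgb(169, 169, 169) = #A9A9A9.
A 17% shade moves each channel 17% toward 0:
  R: 169 − 28.73 = 140.27 → 140
  G: 169 − 28.73 = 140.27 → 140
  B: 169 − 28.73 = 140.27 → 140
rgb(140, 140, 140) = #8C8C8C.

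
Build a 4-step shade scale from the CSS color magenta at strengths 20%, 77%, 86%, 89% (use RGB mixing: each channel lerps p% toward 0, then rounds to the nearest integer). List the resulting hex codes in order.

#CC00CC, #3B003B, #240024, #1C001C

CSS magenta is rgb(255, 0, 255).
20%: (255 − 51 = 204→204, 0→0, 255 − 51 = 204→204) → #CC00CC
77%: (255 − 196.35 = 58.65→59, 0→0, 255 − 196.35 = 58.65→59) → #3B003B
86%: (255 − 219.3 = 35.7→36, 0→0, 255 − 219.3 = 35.7→36) → #240024
89%: (255 − 226.95 = 28.05→28, 0→0, 255 − 226.95 = 28.05→28) → #1C001C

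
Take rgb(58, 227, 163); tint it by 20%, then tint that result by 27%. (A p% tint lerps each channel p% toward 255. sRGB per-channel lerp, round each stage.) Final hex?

#8CEFC9

A 20% tint moves each channel 20% toward 255:
  R: 58 + 39.4 = 97.4 → 97
  G: 227 + 0.2×(255−227) = 227 + 5.6 = 232.6 → 233
  B: 163 + 18.4 = 181.4 → 181
After the tint: rgb(97, 233, 181) = #61E9B5.
Lerp each channel 27% toward 255:
  R: 97 + 0.27×(255−97) = 97 + 42.66 = 139.66 → 140
  G: 233 + 0.27×(255−233) = 233 + 5.94 = 238.94 → 239
  B: 181 + 0.27×(255−181) = 181 + 19.98 = 200.98 → 201
rgb(140, 239, 201) = #8CEFC9.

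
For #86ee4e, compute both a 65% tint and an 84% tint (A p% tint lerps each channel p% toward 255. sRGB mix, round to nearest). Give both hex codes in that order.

#d5f9c1, #ecfce3

#86ee4e is rgb(134, 238, 78).
65% tint:
  R: 134 + 0.65×(255−134) = 134 + 78.65 = 212.65 → 213
  G: 238 + 0.65×(255−238) = 238 + 11.05 = 249.05 → 249
  B: 78 + 115.05 = 193.05 → 193
  → #d5f9c1
84% tint:
  R: 134 + 0.84×(255−134) = 134 + 101.64 = 235.64 → 236
  G: 238 + 0.84×(255−238) = 238 + 14.28 = 252.28 → 252
  B: 78 + 148.68 = 226.68 → 227
  → #ecfce3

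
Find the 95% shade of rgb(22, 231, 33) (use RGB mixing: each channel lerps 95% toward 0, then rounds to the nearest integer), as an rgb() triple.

Per channel, c → c + 0.95(0 − c):
  R: 22 + 0.95×(0−22) = 22 − 20.9 = 1.1 → 1
  G: 231 + 0.95×(0−231) = 231 − 219.45 = 11.55 → 12
  B: 33 + 0.95×(0−33) = 33 − 31.35 = 1.65 → 2

rgb(1, 12, 2)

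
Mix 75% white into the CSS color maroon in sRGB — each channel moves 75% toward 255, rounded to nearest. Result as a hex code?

#DFBFBF

CSS maroon is rgb(128, 0, 0).
A 75% tint moves each channel 75% toward 255:
  R: 128 + 95.25 = 223.25 → 223
  G: 0 + 0.75×(255−0) = 0 + 191.25 = 191.25 → 191
  B: 0 + 0.75×(255−0) = 0 + 191.25 = 191.25 → 191
rgb(223, 191, 191) = #DFBFBF.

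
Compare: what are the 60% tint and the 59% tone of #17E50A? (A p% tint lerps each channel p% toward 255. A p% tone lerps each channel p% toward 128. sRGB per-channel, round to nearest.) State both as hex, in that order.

#A2F59D, #55A950

#17E50A is rgb(23, 229, 10).
60% tint:
  R: 23 + 0.6×(255−23) = 23 + 139.2 = 162.2 → 162
  G: 229 + 15.6 = 244.6 → 245
  B: 10 + 147 = 157 → 157
  → #A2F59D
59% tone:
  R: 23 + 0.59×(128−23) = 23 + 61.95 = 84.95 → 85
  G: 229 + 0.59×(128−229) = 229 − 59.59 = 169.41 → 169
  B: 10 + 0.59×(128−10) = 10 + 69.62 = 79.62 → 80
  → #55A950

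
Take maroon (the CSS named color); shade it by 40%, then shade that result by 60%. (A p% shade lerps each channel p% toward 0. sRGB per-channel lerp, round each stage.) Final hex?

#1f0000

CSS maroon is rgb(128, 0, 0).
Per channel, c → c + 0.4(0 − c):
  R: 128 − 51.2 = 76.8 → 77
  G: 0 + 0.4×(0−0) = 0 + 0 = 0 → 0
  B: 0 + 0.4×(0−0) = 0 + 0 = 0 → 0
After the shade: rgb(77, 0, 0) = #4d0000.
Per channel, c → c + 0.6(0 − c):
  R: 77 + 0.6×(0−77) = 77 − 46.2 = 30.8 → 31
  G: 0 + 0 = 0 → 0
  B: 0 + 0 = 0 → 0
rgb(31, 0, 0) = #1f0000.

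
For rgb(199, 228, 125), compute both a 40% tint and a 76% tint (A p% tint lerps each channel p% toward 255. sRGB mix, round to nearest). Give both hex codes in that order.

#ddefb1, #f2f9e0

40% tint:
  R: 199 + 22.4 = 221.4 → 221
  G: 228 + 0.4×(255−228) = 228 + 10.8 = 238.8 → 239
  B: 125 + 0.4×(255−125) = 125 + 52 = 177 → 177
  → #ddefb1
76% tint:
  R: 199 + 42.56 = 241.56 → 242
  G: 228 + 0.76×(255−228) = 228 + 20.52 = 248.52 → 249
  B: 125 + 0.76×(255−125) = 125 + 98.8 = 223.8 → 224
  → #f2f9e0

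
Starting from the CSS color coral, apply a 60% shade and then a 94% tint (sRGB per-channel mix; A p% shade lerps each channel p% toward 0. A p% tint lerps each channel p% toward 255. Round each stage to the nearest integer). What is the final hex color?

CSS coral is rgb(255, 127, 80).
Lerp each channel 60% toward 0:
  R: 255 − 153 = 102 → 102
  G: 127 + 0.6×(0−127) = 127 − 76.2 = 50.8 → 51
  B: 80 − 48 = 32 → 32
After the shade: rgb(102, 51, 32) = #663320.
A 94% tint moves each channel 94% toward 255:
  R: 102 + 143.82 = 245.82 → 246
  G: 51 + 0.94×(255−51) = 51 + 191.76 = 242.76 → 243
  B: 32 + 0.94×(255−32) = 32 + 209.62 = 241.62 → 242
rgb(246, 243, 242) = #f6f3f2.

#f6f3f2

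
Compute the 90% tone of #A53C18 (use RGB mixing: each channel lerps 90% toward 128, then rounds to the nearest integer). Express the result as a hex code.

#A53C18 is rgb(165, 60, 24).
A 90% tone moves each channel 90% toward 128:
  R: 165 − 33.3 = 131.7 → 132
  G: 60 + 61.2 = 121.2 → 121
  B: 24 + 93.6 = 117.6 → 118
rgb(132, 121, 118) = #847976.

#847976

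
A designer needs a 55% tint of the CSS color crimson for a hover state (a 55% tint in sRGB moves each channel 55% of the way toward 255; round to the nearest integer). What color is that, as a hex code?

CSS crimson is rgb(220, 20, 60).
Lerp each channel 55% toward 255:
  R: 220 + 0.55×(255−220) = 220 + 19.25 = 239.25 → 239
  G: 20 + 129.25 = 149.25 → 149
  B: 60 + 0.55×(255−60) = 60 + 107.25 = 167.25 → 167
rgb(239, 149, 167) = #EF95A7.

#EF95A7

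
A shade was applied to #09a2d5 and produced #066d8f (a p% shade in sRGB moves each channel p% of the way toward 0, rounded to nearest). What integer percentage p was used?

#09a2d5 is rgb(9, 162, 213); #066d8f is rgb(6, 109, 143).
On the B channel (widest range): 143 ≈ 213 + (p/100)(0 − 213), so p ≈ 100×(143 − 213)/(0 − 213) = -7000/-213 = 32.86.
p = 33 reproduces all three channels after rounding.

33%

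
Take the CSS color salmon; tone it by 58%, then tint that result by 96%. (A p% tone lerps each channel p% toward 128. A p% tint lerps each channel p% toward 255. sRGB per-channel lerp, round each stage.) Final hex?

CSS salmon is rgb(250, 128, 114).
Lerp each channel 58% toward 128:
  R: 250 + 0.58×(128−250) = 250 − 70.76 = 179.24 → 179
  G: 128 + 0.58×(128−128) = 128 + 0 = 128 → 128
  B: 114 + 8.12 = 122.12 → 122
After the tone: rgb(179, 128, 122) = #B3807A.
A 96% tint moves each channel 96% toward 255:
  R: 179 + 72.96 = 251.96 → 252
  G: 128 + 0.96×(255−128) = 128 + 121.92 = 249.92 → 250
  B: 122 + 0.96×(255−122) = 122 + 127.68 = 249.68 → 250
rgb(252, 250, 250) = #FCFAFA.

#FCFAFA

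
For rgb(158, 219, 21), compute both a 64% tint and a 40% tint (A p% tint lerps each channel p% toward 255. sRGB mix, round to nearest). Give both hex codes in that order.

64% tint:
  R: 158 + 62.08 = 220.08 → 220
  G: 219 + 0.64×(255−219) = 219 + 23.04 = 242.04 → 242
  B: 21 + 0.64×(255−21) = 21 + 149.76 = 170.76 → 171
  → #dcf2ab
40% tint:
  R: 158 + 38.8 = 196.8 → 197
  G: 219 + 0.4×(255−219) = 219 + 14.4 = 233.4 → 233
  B: 21 + 0.4×(255−21) = 21 + 93.6 = 114.6 → 115
  → #c5e973

#dcf2ab, #c5e973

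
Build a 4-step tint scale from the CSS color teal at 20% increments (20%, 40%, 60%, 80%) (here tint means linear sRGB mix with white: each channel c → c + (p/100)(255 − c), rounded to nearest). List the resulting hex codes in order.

#339999, #66B3B3, #99CCCC, #CCE6E6

CSS teal is rgb(0, 128, 128).
20%: (0 + 51 = 51→51, 128 + 25.4 = 153.4→153, 128 + 25.4 = 153.4→153) → #339999
40%: (0 + 102 = 102→102, 128 + 50.8 = 178.8→179, 128 + 50.8 = 178.8→179) → #66B3B3
60%: (0 + 153 = 153→153, 128 + 76.2 = 204.2→204, 128 + 76.2 = 204.2→204) → #99CCCC
80%: (0 + 204 = 204→204, 128 + 101.6 = 229.6→230, 128 + 101.6 = 229.6→230) → #CCE6E6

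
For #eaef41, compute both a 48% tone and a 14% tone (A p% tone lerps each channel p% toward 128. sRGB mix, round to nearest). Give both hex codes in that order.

#eaef41 is rgb(234, 239, 65).
48% tone:
  R: 234 − 50.88 = 183.12 → 183
  G: 239 − 53.28 = 185.72 → 186
  B: 65 + 30.24 = 95.24 → 95
  → #b7ba5f
14% tone:
  R: 234 + 0.14×(128−234) = 234 − 14.84 = 219.16 → 219
  G: 239 − 15.54 = 223.46 → 223
  B: 65 + 0.14×(128−65) = 65 + 8.82 = 73.82 → 74
  → #dbdf4a

#b7ba5f, #dbdf4a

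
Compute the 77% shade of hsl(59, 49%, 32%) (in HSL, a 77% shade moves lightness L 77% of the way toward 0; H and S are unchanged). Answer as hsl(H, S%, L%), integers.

L moves 77% from 32 toward 0: 32 − 24.64 = 7.36 → 7.
H and S are unchanged.

hsl(59, 49%, 7%)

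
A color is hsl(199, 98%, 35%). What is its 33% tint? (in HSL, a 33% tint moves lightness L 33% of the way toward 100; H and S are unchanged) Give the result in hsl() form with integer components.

L moves 33% from 35 toward 100: 35 + 21.45 = 56.45 → 56.
H and S are unchanged.

hsl(199, 98%, 56%)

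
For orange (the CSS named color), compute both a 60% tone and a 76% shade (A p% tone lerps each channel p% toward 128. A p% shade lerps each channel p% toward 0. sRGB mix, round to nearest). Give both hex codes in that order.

#b38f4d, #3d2800

CSS orange is rgb(255, 165, 0).
60% tone:
  R: 255 + 0.6×(128−255) = 255 − 76.2 = 178.8 → 179
  G: 165 + 0.6×(128−165) = 165 − 22.2 = 142.8 → 143
  B: 0 + 0.6×(128−0) = 0 + 76.8 = 76.8 → 77
  → #b38f4d
76% shade:
  R: 255 + 0.76×(0−255) = 255 − 193.8 = 61.2 → 61
  G: 165 + 0.76×(0−165) = 165 − 125.4 = 39.6 → 40
  B: 0 + 0 = 0 → 0
  → #3d2800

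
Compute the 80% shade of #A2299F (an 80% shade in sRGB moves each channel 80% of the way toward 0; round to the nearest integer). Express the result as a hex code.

#200820

#A2299F is rgb(162, 41, 159).
Per channel, c → c + 0.8(0 − c):
  R: 162 + 0.8×(0−162) = 162 − 129.6 = 32.4 → 32
  G: 41 + 0.8×(0−41) = 41 − 32.8 = 8.2 → 8
  B: 159 − 127.2 = 31.8 → 32
rgb(32, 8, 32) = #200820.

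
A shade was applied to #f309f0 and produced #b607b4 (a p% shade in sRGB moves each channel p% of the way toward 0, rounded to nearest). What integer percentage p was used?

25%

#f309f0 is rgb(243, 9, 240); #b607b4 is rgb(182, 7, 180).
On the R channel (widest range): 182 ≈ 243 + (p/100)(0 − 243), so p ≈ 100×(182 − 243)/(0 − 243) = -6100/-243 = 25.10.
p = 25 reproduces all three channels after rounding.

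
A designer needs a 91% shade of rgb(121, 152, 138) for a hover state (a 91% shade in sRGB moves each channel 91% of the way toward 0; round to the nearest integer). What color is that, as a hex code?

A 91% shade moves each channel 91% toward 0:
  R: 121 − 110.11 = 10.89 → 11
  G: 152 − 138.32 = 13.68 → 14
  B: 138 − 125.58 = 12.42 → 12
rgb(11, 14, 12) = #0B0E0C.

#0B0E0C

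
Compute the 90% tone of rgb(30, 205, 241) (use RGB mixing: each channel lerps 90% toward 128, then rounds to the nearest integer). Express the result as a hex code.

#76888b

Per channel, c → c + 0.9(128 − c):
  R: 30 + 88.2 = 118.2 → 118
  G: 205 − 69.3 = 135.7 → 136
  B: 241 + 0.9×(128−241) = 241 − 101.7 = 139.3 → 139
rgb(118, 136, 139) = #76888b.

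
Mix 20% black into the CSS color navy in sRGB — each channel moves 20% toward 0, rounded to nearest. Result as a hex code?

CSS navy is rgb(0, 0, 128).
Per channel, c → c + 0.2(0 − c):
  R: 0 + 0 = 0 → 0
  G: 0 + 0 = 0 → 0
  B: 128 + 0.2×(0−128) = 128 − 25.6 = 102.4 → 102
rgb(0, 0, 102) = #000066.

#000066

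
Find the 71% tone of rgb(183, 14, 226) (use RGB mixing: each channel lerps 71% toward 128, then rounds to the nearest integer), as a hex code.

#905F9C

Per channel, c → c + 0.71(128 − c):
  R: 183 + 0.71×(128−183) = 183 − 39.05 = 143.95 → 144
  G: 14 + 0.71×(128−14) = 14 + 80.94 = 94.94 → 95
  B: 226 + 0.71×(128−226) = 226 − 69.58 = 156.42 → 156
rgb(144, 95, 156) = #905F9C.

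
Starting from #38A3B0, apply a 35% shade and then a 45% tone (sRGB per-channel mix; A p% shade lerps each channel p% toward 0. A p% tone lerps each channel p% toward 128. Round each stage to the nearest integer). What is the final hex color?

#4D7478

#38A3B0 is rgb(56, 163, 176).
A 35% shade moves each channel 35% toward 0:
  R: 56 + 0.35×(0−56) = 56 − 19.6 = 36.4 → 36
  G: 163 + 0.35×(0−163) = 163 − 57.05 = 105.95 → 106
  B: 176 + 0.35×(0−176) = 176 − 61.6 = 114.4 → 114
After the shade: rgb(36, 106, 114) = #246A72.
Lerp each channel 45% toward 128:
  R: 36 + 41.4 = 77.4 → 77
  G: 106 + 9.9 = 115.9 → 116
  B: 114 + 6.3 = 120.3 → 120
rgb(77, 116, 120) = #4D7478.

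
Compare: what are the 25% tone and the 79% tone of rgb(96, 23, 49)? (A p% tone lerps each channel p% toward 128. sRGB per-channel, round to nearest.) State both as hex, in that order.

#683145, #796A6F

25% tone:
  R: 96 + 8 = 104 → 104
  G: 23 + 26.25 = 49.25 → 49
  B: 49 + 0.25×(128−49) = 49 + 19.75 = 68.75 → 69
  → #683145
79% tone:
  R: 96 + 25.28 = 121.28 → 121
  G: 23 + 82.95 = 105.95 → 106
  B: 49 + 0.79×(128−49) = 49 + 62.41 = 111.41 → 111
  → #796A6F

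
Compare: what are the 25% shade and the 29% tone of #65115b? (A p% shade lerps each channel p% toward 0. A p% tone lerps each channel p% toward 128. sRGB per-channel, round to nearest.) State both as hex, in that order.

#65115b is rgb(101, 17, 91).
25% shade:
  R: 101 − 25.25 = 75.75 → 76
  G: 17 + 0.25×(0−17) = 17 − 4.25 = 12.75 → 13
  B: 91 + 0.25×(0−91) = 91 − 22.75 = 68.25 → 68
  → #4c0d44
29% tone:
  R: 101 + 0.29×(128−101) = 101 + 7.83 = 108.83 → 109
  G: 17 + 0.29×(128−17) = 17 + 32.19 = 49.19 → 49
  B: 91 + 10.73 = 101.73 → 102
  → #6d3166

#4c0d44, #6d3166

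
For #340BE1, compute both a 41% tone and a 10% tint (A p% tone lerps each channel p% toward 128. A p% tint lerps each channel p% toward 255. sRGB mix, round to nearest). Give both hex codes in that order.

#533BB9, #4823E4

#340BE1 is rgb(52, 11, 225).
41% tone:
  R: 52 + 0.41×(128−52) = 52 + 31.16 = 83.16 → 83
  G: 11 + 47.97 = 58.97 → 59
  B: 225 + 0.41×(128−225) = 225 − 39.77 = 185.23 → 185
  → #533BB9
10% tint:
  R: 52 + 20.3 = 72.3 → 72
  G: 11 + 0.1×(255−11) = 11 + 24.4 = 35.4 → 35
  B: 225 + 0.1×(255−225) = 225 + 3 = 228 → 228
  → #4823E4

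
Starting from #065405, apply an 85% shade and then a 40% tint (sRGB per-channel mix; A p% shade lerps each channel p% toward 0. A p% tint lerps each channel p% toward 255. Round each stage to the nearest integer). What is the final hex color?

#676E67

#065405 is rgb(6, 84, 5).
Lerp each channel 85% toward 0:
  R: 6 − 5.1 = 0.9 → 1
  G: 84 − 71.4 = 12.6 → 13
  B: 5 + 0.85×(0−5) = 5 − 4.25 = 0.75 → 1
After the shade: rgb(1, 13, 1) = #010D01.
Per channel, c → c + 0.4(255 − c):
  R: 1 + 0.4×(255−1) = 1 + 101.6 = 102.6 → 103
  G: 13 + 0.4×(255−13) = 13 + 96.8 = 109.8 → 110
  B: 1 + 101.6 = 102.6 → 103
rgb(103, 110, 103) = #676E67.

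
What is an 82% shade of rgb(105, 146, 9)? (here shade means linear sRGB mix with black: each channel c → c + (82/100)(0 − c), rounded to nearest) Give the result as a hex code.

#131A02

Lerp each channel 82% toward 0:
  R: 105 + 0.82×(0−105) = 105 − 86.1 = 18.9 → 19
  G: 146 + 0.82×(0−146) = 146 − 119.72 = 26.28 → 26
  B: 9 − 7.38 = 1.62 → 2
rgb(19, 26, 2) = #131A02.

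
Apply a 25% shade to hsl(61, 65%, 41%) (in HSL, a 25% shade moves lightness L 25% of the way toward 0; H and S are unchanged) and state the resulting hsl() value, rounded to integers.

L moves 25% from 41 toward 0: 41 − 10.25 = 30.75 → 31.
H and S are unchanged.

hsl(61, 65%, 31%)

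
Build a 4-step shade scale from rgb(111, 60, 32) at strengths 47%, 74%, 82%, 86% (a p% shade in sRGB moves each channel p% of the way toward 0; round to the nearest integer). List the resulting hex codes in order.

47%: (111 − 52.17 = 58.83→59, 60 − 28.2 = 31.8→32, 32 − 15.04 = 16.96→17) → #3B2011
74%: (111 − 82.14 = 28.86→29, 60 − 44.4 = 15.6→16, 32 − 23.68 = 8.32→8) → #1D1008
82%: (111 − 91.02 = 19.98→20, 60 − 49.2 = 10.8→11, 32 − 26.24 = 5.76→6) → #140B06
86%: (111 − 95.46 = 15.54→16, 60 − 51.6 = 8.4→8, 32 − 27.52 = 4.48→4) → #100804

#3B2011, #1D1008, #140B06, #100804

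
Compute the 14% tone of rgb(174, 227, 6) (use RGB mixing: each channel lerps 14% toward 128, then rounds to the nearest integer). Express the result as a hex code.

#A8D517

Per channel, c → c + 0.14(128 − c):
  R: 174 − 6.44 = 167.56 → 168
  G: 227 − 13.86 = 213.14 → 213
  B: 6 + 0.14×(128−6) = 6 + 17.08 = 23.08 → 23
rgb(168, 213, 23) = #A8D517.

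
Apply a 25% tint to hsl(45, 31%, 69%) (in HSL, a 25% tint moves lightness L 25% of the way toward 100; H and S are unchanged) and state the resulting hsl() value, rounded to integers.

L moves 25% from 69 toward 100: 69 + 7.75 = 76.75 → 77.
H and S are unchanged.

hsl(45, 31%, 77%)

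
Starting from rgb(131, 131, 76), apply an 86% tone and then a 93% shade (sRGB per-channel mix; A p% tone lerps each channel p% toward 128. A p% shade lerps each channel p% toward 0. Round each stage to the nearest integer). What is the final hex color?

#090908

Per channel, c → c + 0.86(128 − c):
  R: 131 + 0.86×(128−131) = 131 − 2.58 = 128.42 → 128
  G: 131 − 2.58 = 128.42 → 128
  B: 76 + 0.86×(128−76) = 76 + 44.72 = 120.72 → 121
After the tone: rgb(128, 128, 121) = #808079.
A 93% shade moves each channel 93% toward 0:
  R: 128 + 0.93×(0−128) = 128 − 119.04 = 8.96 → 9
  G: 128 + 0.93×(0−128) = 128 − 119.04 = 8.96 → 9
  B: 121 − 112.53 = 8.47 → 8
rgb(9, 9, 8) = #090908.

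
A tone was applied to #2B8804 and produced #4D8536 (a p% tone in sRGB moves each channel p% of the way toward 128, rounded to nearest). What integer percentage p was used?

#2B8804 is rgb(43, 136, 4); #4D8536 is rgb(77, 133, 54).
On the B channel (widest range): 54 ≈ 4 + (p/100)(128 − 4), so p ≈ 100×(54 − 4)/(128 − 4) = 5000/124 = 40.32.
p = 40 reproduces all three channels after rounding.

40%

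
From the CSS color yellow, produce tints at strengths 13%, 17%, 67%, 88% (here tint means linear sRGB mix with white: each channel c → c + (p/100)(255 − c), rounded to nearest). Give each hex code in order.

#FFFF21, #FFFF2B, #FFFFAB, #FFFFE0

CSS yellow is rgb(255, 255, 0).
13%: (255→255, 255→255, 0 + 33.15 = 33.15→33) → #FFFF21
17%: (255→255, 255→255, 0 + 43.35 = 43.35→43) → #FFFF2B
67%: (255→255, 255→255, 0 + 170.85 = 170.85→171) → #FFFFAB
88%: (255→255, 255→255, 0 + 224.4 = 224.4→224) → #FFFFE0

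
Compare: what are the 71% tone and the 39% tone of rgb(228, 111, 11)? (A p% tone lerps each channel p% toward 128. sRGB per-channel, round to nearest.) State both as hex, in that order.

71% tone:
  R: 228 − 71 = 157 → 157
  G: 111 + 0.71×(128−111) = 111 + 12.07 = 123.07 → 123
  B: 11 + 83.07 = 94.07 → 94
  → #9d7b5e
39% tone:
  R: 228 + 0.39×(128−228) = 228 − 39 = 189 → 189
  G: 111 + 6.63 = 117.63 → 118
  B: 11 + 0.39×(128−11) = 11 + 45.63 = 56.63 → 57
  → #bd7639

#9d7b5e, #bd7639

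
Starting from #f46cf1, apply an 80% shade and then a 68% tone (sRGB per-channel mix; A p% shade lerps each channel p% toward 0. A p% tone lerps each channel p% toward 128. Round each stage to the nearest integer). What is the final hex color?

#f46cf1 is rgb(244, 108, 241).
Per channel, c → c + 0.8(0 − c):
  R: 244 + 0.8×(0−244) = 244 − 195.2 = 48.8 → 49
  G: 108 − 86.4 = 21.6 → 22
  B: 241 + 0.8×(0−241) = 241 − 192.8 = 48.2 → 48
After the shade: rgb(49, 22, 48) = #311630.
A 68% tone moves each channel 68% toward 128:
  R: 49 + 53.72 = 102.72 → 103
  G: 22 + 72.08 = 94.08 → 94
  B: 48 + 0.68×(128−48) = 48 + 54.4 = 102.4 → 102
rgb(103, 94, 102) = #675e66.

#675e66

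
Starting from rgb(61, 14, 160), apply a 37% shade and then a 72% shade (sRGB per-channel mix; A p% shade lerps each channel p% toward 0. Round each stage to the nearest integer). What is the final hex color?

Lerp each channel 37% toward 0:
  R: 61 − 22.57 = 38.43 → 38
  G: 14 + 0.37×(0−14) = 14 − 5.18 = 8.82 → 9
  B: 160 − 59.2 = 100.8 → 101
After the shade: rgb(38, 9, 101) = #260965.
Per channel, c → c + 0.72(0 − c):
  R: 38 − 27.36 = 10.64 → 11
  G: 9 + 0.72×(0−9) = 9 − 6.48 = 2.52 → 3
  B: 101 + 0.72×(0−101) = 101 − 72.72 = 28.28 → 28
rgb(11, 3, 28) = #0b031c.

#0b031c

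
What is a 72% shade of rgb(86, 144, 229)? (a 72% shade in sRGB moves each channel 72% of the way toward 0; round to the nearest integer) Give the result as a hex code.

#182840

Lerp each channel 72% toward 0:
  R: 86 + 0.72×(0−86) = 86 − 61.92 = 24.08 → 24
  G: 144 + 0.72×(0−144) = 144 − 103.68 = 40.32 → 40
  B: 229 + 0.72×(0−229) = 229 − 164.88 = 64.12 → 64
rgb(24, 40, 64) = #182840.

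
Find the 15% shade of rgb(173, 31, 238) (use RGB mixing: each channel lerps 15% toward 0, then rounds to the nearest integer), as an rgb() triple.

Lerp each channel 15% toward 0:
  R: 173 + 0.15×(0−173) = 173 − 25.95 = 147.05 → 147
  G: 31 + 0.15×(0−31) = 31 − 4.65 = 26.35 → 26
  B: 238 + 0.15×(0−238) = 238 − 35.7 = 202.3 → 202

rgb(147, 26, 202)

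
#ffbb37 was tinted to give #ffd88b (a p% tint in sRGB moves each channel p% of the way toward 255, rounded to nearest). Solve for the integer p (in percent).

#ffbb37 is rgb(255, 187, 55); #ffd88b is rgb(255, 216, 139).
On the B channel (widest range): 139 ≈ 55 + (p/100)(255 − 55), so p ≈ 100×(139 − 55)/(255 − 55) = 8400/200 = 42.00.
p = 42 reproduces all three channels after rounding.

42%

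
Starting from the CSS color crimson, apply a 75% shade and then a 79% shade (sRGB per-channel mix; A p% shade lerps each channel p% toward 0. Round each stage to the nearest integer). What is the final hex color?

CSS crimson is rgb(220, 20, 60).
Per channel, c → c + 0.75(0 − c):
  R: 220 + 0.75×(0−220) = 220 − 165 = 55 → 55
  G: 20 − 15 = 5 → 5
  B: 60 + 0.75×(0−60) = 60 − 45 = 15 → 15
After the shade: rgb(55, 5, 15) = #37050F.
Lerp each channel 79% toward 0:
  R: 55 − 43.45 = 11.55 → 12
  G: 5 − 3.95 = 1.05 → 1
  B: 15 − 11.85 = 3.15 → 3
rgb(12, 1, 3) = #0C0103.

#0C0103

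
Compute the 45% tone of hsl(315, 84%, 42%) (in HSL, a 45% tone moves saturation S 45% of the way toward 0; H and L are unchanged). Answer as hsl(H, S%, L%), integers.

S moves 45% from 84 toward 0: 84 − 37.8 = 46.2 → 46.
H and L are unchanged.

hsl(315, 46%, 42%)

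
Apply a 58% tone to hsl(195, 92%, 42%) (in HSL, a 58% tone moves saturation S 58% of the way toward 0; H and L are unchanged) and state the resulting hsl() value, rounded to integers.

S moves 58% from 92 toward 0: 92 − 53.36 = 38.64 → 39.
H and L are unchanged.

hsl(195, 39%, 42%)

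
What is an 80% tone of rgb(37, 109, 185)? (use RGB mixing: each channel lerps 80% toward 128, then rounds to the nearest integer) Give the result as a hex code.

An 80% tone moves each channel 80% toward 128:
  R: 37 + 0.8×(128−37) = 37 + 72.8 = 109.8 → 110
  G: 109 + 15.2 = 124.2 → 124
  B: 185 + 0.8×(128−185) = 185 − 45.6 = 139.4 → 139
rgb(110, 124, 139) = #6e7c8b.

#6e7c8b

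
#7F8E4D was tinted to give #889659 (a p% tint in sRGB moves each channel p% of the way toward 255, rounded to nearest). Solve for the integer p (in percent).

7%

#7F8E4D is rgb(127, 142, 77); #889659 is rgb(136, 150, 89).
On the B channel (widest range): 89 ≈ 77 + (p/100)(255 − 77), so p ≈ 100×(89 − 77)/(255 − 77) = 1200/178 = 6.74.
p = 7 reproduces all three channels after rounding.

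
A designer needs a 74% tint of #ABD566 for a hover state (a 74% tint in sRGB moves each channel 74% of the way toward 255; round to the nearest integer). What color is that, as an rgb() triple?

rgb(233, 244, 215)

#ABD566 is rgb(171, 213, 102).
Lerp each channel 74% toward 255:
  R: 171 + 62.16 = 233.16 → 233
  G: 213 + 31.08 = 244.08 → 244
  B: 102 + 0.74×(255−102) = 102 + 113.22 = 215.22 → 215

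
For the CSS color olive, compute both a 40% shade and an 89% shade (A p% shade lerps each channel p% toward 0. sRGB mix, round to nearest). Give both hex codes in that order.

#4d4d00, #0e0e00

CSS olive is rgb(128, 128, 0).
40% shade:
  R: 128 + 0.4×(0−128) = 128 − 51.2 = 76.8 → 77
  G: 128 + 0.4×(0−128) = 128 − 51.2 = 76.8 → 77
  B: 0 + 0.4×(0−0) = 0 + 0 = 0 → 0
  → #4d4d00
89% shade:
  R: 128 + 0.89×(0−128) = 128 − 113.92 = 14.08 → 14
  G: 128 + 0.89×(0−128) = 128 − 113.92 = 14.08 → 14
  B: 0 + 0.89×(0−0) = 0 + 0 = 0 → 0
  → #0e0e00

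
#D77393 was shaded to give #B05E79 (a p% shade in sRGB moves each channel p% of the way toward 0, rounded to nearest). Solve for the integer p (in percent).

18%

#D77393 is rgb(215, 115, 147); #B05E79 is rgb(176, 94, 121).
On the R channel (widest range): 176 ≈ 215 + (p/100)(0 − 215), so p ≈ 100×(176 − 215)/(0 − 215) = -3900/-215 = 18.14.
p = 18 reproduces all three channels after rounding.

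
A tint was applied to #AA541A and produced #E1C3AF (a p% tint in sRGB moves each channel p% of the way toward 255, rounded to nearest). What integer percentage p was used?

#AA541A is rgb(170, 84, 26); #E1C3AF is rgb(225, 195, 175).
On the B channel (widest range): 175 ≈ 26 + (p/100)(255 − 26), so p ≈ 100×(175 − 26)/(255 − 26) = 14900/229 = 65.07.
p = 65 reproduces all three channels after rounding.

65%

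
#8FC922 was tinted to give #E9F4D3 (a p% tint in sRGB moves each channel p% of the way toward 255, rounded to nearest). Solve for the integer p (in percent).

80%

#8FC922 is rgb(143, 201, 34); #E9F4D3 is rgb(233, 244, 211).
On the B channel (widest range): 211 ≈ 34 + (p/100)(255 − 34), so p ≈ 100×(211 − 34)/(255 − 34) = 17700/221 = 80.09.
p = 80 reproduces all three channels after rounding.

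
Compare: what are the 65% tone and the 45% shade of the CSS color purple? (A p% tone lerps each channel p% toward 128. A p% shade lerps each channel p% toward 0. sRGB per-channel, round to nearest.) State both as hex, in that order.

CSS purple is rgb(128, 0, 128).
65% tone:
  R: 128 + 0.65×(128−128) = 128 + 0 = 128 → 128
  G: 0 + 0.65×(128−0) = 0 + 83.2 = 83.2 → 83
  B: 128 + 0.65×(128−128) = 128 + 0 = 128 → 128
  → #805380
45% shade:
  R: 128 − 57.6 = 70.4 → 70
  G: 0 + 0.45×(0−0) = 0 + 0 = 0 → 0
  B: 128 + 0.45×(0−128) = 128 − 57.6 = 70.4 → 70
  → #460046

#805380, #460046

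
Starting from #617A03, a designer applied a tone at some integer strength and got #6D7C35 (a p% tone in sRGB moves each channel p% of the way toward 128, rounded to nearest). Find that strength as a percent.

40%

#617A03 is rgb(97, 122, 3); #6D7C35 is rgb(109, 124, 53).
On the B channel (widest range): 53 ≈ 3 + (p/100)(128 − 3), so p ≈ 100×(53 − 3)/(128 − 3) = 5000/125 = 40.00.
p = 40 reproduces all three channels after rounding.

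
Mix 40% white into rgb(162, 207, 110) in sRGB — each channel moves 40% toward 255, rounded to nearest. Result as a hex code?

A 40% tint moves each channel 40% toward 255:
  R: 162 + 37.2 = 199.2 → 199
  G: 207 + 19.2 = 226.2 → 226
  B: 110 + 58 = 168 → 168
rgb(199, 226, 168) = #c7e2a8.

#c7e2a8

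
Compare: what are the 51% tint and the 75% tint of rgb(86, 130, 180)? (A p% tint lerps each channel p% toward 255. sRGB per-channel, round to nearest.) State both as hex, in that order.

51% tint:
  R: 86 + 0.51×(255−86) = 86 + 86.19 = 172.19 → 172
  G: 130 + 0.51×(255−130) = 130 + 63.75 = 193.75 → 194
  B: 180 + 38.25 = 218.25 → 218
  → #ACC2DA
75% tint:
  R: 86 + 126.75 = 212.75 → 213
  G: 130 + 0.75×(255−130) = 130 + 93.75 = 223.75 → 224
  B: 180 + 0.75×(255−180) = 180 + 56.25 = 236.25 → 236
  → #D5E0EC

#ACC2DA, #D5E0EC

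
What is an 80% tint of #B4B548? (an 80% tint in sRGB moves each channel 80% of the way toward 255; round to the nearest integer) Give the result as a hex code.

#B4B548 is rgb(180, 181, 72).
Lerp each channel 80% toward 255:
  R: 180 + 0.8×(255−180) = 180 + 60 = 240 → 240
  G: 181 + 0.8×(255−181) = 181 + 59.2 = 240.2 → 240
  B: 72 + 0.8×(255−72) = 72 + 146.4 = 218.4 → 218
rgb(240, 240, 218) = #F0F0DA.

#F0F0DA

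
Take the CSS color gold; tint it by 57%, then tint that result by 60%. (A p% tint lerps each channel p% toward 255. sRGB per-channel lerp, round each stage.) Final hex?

CSS gold is rgb(255, 215, 0).
Per channel, c → c + 0.57(255 − c):
  R: 255 + 0 = 255 → 255
  G: 215 + 0.57×(255−215) = 215 + 22.8 = 237.8 → 238
  B: 0 + 145.35 = 145.35 → 145
After the tint: rgb(255, 238, 145) = #FFEE91.
Lerp each channel 60% toward 255:
  R: 255 + 0 = 255 → 255
  G: 238 + 0.6×(255−238) = 238 + 10.2 = 248.2 → 248
  B: 145 + 66 = 211 → 211
rgb(255, 248, 211) = #FFF8D3.

#FFF8D3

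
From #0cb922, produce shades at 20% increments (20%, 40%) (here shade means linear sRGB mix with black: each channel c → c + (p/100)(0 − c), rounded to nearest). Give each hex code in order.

#0a941b, #076f14

#0cb922 is rgb(12, 185, 34).
20%: (12 − 2.4 = 9.6→10, 185 − 37 = 148→148, 34 − 6.8 = 27.2→27) → #0a941b
40%: (12 − 4.8 = 7.2→7, 185 − 74 = 111→111, 34 − 13.6 = 20.4→20) → #076f14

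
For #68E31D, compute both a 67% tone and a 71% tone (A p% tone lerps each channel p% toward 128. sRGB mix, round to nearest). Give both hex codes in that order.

#68E31D is rgb(104, 227, 29).
67% tone:
  R: 104 + 16.08 = 120.08 → 120
  G: 227 + 0.67×(128−227) = 227 − 66.33 = 160.67 → 161
  B: 29 + 66.33 = 95.33 → 95
  → #78A15F
71% tone:
  R: 104 + 17.04 = 121.04 → 121
  G: 227 + 0.71×(128−227) = 227 − 70.29 = 156.71 → 157
  B: 29 + 0.71×(128−29) = 29 + 70.29 = 99.29 → 99
  → #799D63

#78A15F, #799D63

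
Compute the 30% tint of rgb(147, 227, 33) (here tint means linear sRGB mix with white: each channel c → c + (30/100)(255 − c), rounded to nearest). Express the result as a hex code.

Lerp each channel 30% toward 255:
  R: 147 + 32.4 = 179.4 → 179
  G: 227 + 8.4 = 235.4 → 235
  B: 33 + 0.3×(255−33) = 33 + 66.6 = 99.6 → 100
rgb(179, 235, 100) = #b3eb64.

#b3eb64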